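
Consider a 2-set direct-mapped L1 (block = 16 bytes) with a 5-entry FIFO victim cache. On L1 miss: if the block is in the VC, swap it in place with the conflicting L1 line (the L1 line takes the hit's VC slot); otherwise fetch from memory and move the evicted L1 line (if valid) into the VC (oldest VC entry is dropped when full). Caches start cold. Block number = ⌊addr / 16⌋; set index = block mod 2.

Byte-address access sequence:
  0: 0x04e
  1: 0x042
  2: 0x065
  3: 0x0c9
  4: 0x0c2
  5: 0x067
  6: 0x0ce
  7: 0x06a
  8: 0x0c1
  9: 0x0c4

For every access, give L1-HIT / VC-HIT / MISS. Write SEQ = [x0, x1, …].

SEQ = [MISS, L1-HIT, MISS, MISS, L1-HIT, VC-HIT, VC-HIT, VC-HIT, VC-HIT, L1-HIT]

  [0] addr=0x4e blk=4 s=0: MISS | VC []
  [1] addr=0x42 blk=4 s=0: L1-HIT | VC []
  [2] addr=0x65 blk=6 s=0: MISS | VC [4]
  [3] addr=0xc9 blk=12 s=0: MISS | VC [4, 6]
  [4] addr=0xc2 blk=12 s=0: L1-HIT | VC [4, 6]
  [5] addr=0x67 blk=6 s=0: VC-HIT | VC [4, 12]
  [6] addr=0xce blk=12 s=0: VC-HIT | VC [4, 6]
  [7] addr=0x6a blk=6 s=0: VC-HIT | VC [4, 12]
  [8] addr=0xc1 blk=12 s=0: VC-HIT | VC [4, 6]
  [9] addr=0xc4 blk=12 s=0: L1-HIT | VC [4, 6]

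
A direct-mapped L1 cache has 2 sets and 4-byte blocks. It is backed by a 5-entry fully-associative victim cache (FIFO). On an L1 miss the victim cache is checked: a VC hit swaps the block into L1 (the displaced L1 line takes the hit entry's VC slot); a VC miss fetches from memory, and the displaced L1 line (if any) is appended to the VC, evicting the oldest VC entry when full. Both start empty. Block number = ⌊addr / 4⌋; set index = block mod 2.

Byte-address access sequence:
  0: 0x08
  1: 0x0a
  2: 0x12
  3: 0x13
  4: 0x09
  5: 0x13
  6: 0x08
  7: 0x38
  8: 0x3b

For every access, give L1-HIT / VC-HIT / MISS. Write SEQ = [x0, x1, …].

SEQ = [MISS, L1-HIT, MISS, L1-HIT, VC-HIT, VC-HIT, VC-HIT, MISS, L1-HIT]

0: 0x8 (blk 2, set 0) → MISS  vc=[]
1: 0xa (blk 2, set 0) → L1-HIT  vc=[]
2: 0x12 (blk 4, set 0) → MISS  vc=[2]
3: 0x13 (blk 4, set 0) → L1-HIT  vc=[2]
4: 0x9 (blk 2, set 0) → VC-HIT  vc=[4]
5: 0x13 (blk 4, set 0) → VC-HIT  vc=[2]
6: 0x8 (blk 2, set 0) → VC-HIT  vc=[4]
7: 0x38 (blk 14, set 0) → MISS  vc=[4, 2]
8: 0x3b (blk 14, set 0) → L1-HIT  vc=[4, 2]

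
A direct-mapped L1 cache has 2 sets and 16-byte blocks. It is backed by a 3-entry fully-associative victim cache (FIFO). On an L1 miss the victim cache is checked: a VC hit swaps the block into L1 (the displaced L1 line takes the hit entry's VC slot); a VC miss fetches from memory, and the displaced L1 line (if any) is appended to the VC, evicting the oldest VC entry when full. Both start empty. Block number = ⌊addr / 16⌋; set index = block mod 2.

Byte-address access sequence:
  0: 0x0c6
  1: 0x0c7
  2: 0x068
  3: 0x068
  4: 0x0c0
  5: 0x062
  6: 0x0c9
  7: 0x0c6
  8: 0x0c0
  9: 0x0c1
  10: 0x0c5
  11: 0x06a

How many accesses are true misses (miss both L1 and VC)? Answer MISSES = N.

#0 0xc6→b12/s0 MISS; vc=[]
#1 0xc7→b12/s0 L1-HIT; vc=[]
#2 0x68→b6/s0 MISS; vc=[12]
#3 0x68→b6/s0 L1-HIT; vc=[12]
#4 0xc0→b12/s0 VC-HIT; vc=[6]
#5 0x62→b6/s0 VC-HIT; vc=[12]
#6 0xc9→b12/s0 VC-HIT; vc=[6]
#7 0xc6→b12/s0 L1-HIT; vc=[6]
#8 0xc0→b12/s0 L1-HIT; vc=[6]
#9 0xc1→b12/s0 L1-HIT; vc=[6]
#10 0xc5→b12/s0 L1-HIT; vc=[6]
#11 0x6a→b6/s0 VC-HIT; vc=[12]

MISSES = 2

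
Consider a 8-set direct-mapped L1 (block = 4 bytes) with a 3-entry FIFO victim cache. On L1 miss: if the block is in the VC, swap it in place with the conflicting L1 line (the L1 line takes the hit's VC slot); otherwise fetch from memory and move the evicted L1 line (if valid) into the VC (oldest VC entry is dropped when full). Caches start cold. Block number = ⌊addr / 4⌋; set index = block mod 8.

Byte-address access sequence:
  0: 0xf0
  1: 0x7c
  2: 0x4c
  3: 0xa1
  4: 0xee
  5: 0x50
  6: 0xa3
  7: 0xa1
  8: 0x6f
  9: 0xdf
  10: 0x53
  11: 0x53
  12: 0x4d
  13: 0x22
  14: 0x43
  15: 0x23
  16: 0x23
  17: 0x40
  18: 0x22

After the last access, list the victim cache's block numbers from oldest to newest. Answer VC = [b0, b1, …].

VC = [27, 40, 16]

0: 0xf0 (blk 60, set 4) → MISS  vc=[]
1: 0x7c (blk 31, set 7) → MISS  vc=[]
2: 0x4c (blk 19, set 3) → MISS  vc=[]
3: 0xa1 (blk 40, set 0) → MISS  vc=[]
4: 0xee (blk 59, set 3) → MISS  vc=[19]
5: 0x50 (blk 20, set 4) → MISS  vc=[19, 60]
6: 0xa3 (blk 40, set 0) → L1-HIT  vc=[19, 60]
7: 0xa1 (blk 40, set 0) → L1-HIT  vc=[19, 60]
8: 0x6f (blk 27, set 3) → MISS  vc=[19, 60, 59]
9: 0xdf (blk 55, set 7) → MISS  vc=[60, 59, 31]
10: 0x53 (blk 20, set 4) → L1-HIT  vc=[60, 59, 31]
11: 0x53 (blk 20, set 4) → L1-HIT  vc=[60, 59, 31]
12: 0x4d (blk 19, set 3) → MISS  vc=[59, 31, 27]
13: 0x22 (blk 8, set 0) → MISS  vc=[31, 27, 40]
14: 0x43 (blk 16, set 0) → MISS  vc=[27, 40, 8]
15: 0x23 (blk 8, set 0) → VC-HIT  vc=[27, 40, 16]
16: 0x23 (blk 8, set 0) → L1-HIT  vc=[27, 40, 16]
17: 0x40 (blk 16, set 0) → VC-HIT  vc=[27, 40, 8]
18: 0x22 (blk 8, set 0) → VC-HIT  vc=[27, 40, 16]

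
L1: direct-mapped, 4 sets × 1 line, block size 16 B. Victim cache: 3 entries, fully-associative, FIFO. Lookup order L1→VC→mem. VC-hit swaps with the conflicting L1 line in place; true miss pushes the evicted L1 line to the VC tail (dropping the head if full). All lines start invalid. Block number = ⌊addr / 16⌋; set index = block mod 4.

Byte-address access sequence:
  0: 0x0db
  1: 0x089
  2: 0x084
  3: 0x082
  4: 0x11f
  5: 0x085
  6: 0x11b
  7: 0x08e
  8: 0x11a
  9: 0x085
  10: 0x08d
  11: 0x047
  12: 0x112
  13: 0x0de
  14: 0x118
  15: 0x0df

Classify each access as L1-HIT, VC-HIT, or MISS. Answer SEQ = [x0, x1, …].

SEQ = [MISS, MISS, L1-HIT, L1-HIT, MISS, L1-HIT, L1-HIT, L1-HIT, L1-HIT, L1-HIT, L1-HIT, MISS, L1-HIT, VC-HIT, VC-HIT, VC-HIT]

#0 0xdb→b13/s1 MISS; vc=[]
#1 0x89→b8/s0 MISS; vc=[]
#2 0x84→b8/s0 L1-HIT; vc=[]
#3 0x82→b8/s0 L1-HIT; vc=[]
#4 0x11f→b17/s1 MISS; vc=[13]
#5 0x85→b8/s0 L1-HIT; vc=[13]
#6 0x11b→b17/s1 L1-HIT; vc=[13]
#7 0x8e→b8/s0 L1-HIT; vc=[13]
#8 0x11a→b17/s1 L1-HIT; vc=[13]
#9 0x85→b8/s0 L1-HIT; vc=[13]
#10 0x8d→b8/s0 L1-HIT; vc=[13]
#11 0x47→b4/s0 MISS; vc=[13,8]
#12 0x112→b17/s1 L1-HIT; vc=[13,8]
#13 0xde→b13/s1 VC-HIT; vc=[17,8]
#14 0x118→b17/s1 VC-HIT; vc=[13,8]
#15 0xdf→b13/s1 VC-HIT; vc=[17,8]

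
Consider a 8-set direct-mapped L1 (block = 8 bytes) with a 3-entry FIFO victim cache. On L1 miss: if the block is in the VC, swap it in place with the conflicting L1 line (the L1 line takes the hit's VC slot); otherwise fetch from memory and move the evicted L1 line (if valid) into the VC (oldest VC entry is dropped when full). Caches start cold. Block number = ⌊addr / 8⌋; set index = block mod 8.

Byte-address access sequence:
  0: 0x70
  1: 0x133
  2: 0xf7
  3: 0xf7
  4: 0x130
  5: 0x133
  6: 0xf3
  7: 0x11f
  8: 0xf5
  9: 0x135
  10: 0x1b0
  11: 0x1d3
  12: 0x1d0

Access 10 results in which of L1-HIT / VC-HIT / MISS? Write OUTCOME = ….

OUTCOME = MISS

  [0] addr=0x70 blk=14 s=6: MISS | VC []
  [1] addr=0x133 blk=38 s=6: MISS | VC [14]
  [2] addr=0xf7 blk=30 s=6: MISS | VC [14, 38]
  [3] addr=0xf7 blk=30 s=6: L1-HIT | VC [14, 38]
  [4] addr=0x130 blk=38 s=6: VC-HIT | VC [14, 30]
  [5] addr=0x133 blk=38 s=6: L1-HIT | VC [14, 30]
  [6] addr=0xf3 blk=30 s=6: VC-HIT | VC [14, 38]
  [7] addr=0x11f blk=35 s=3: MISS | VC [14, 38]
  [8] addr=0xf5 blk=30 s=6: L1-HIT | VC [14, 38]
  [9] addr=0x135 blk=38 s=6: VC-HIT | VC [14, 30]
  [10] addr=0x1b0 blk=54 s=6: MISS | VC [14, 30, 38]
  [11] addr=0x1d3 blk=58 s=2: MISS | VC [14, 30, 38]
  [12] addr=0x1d0 blk=58 s=2: L1-HIT | VC [14, 30, 38]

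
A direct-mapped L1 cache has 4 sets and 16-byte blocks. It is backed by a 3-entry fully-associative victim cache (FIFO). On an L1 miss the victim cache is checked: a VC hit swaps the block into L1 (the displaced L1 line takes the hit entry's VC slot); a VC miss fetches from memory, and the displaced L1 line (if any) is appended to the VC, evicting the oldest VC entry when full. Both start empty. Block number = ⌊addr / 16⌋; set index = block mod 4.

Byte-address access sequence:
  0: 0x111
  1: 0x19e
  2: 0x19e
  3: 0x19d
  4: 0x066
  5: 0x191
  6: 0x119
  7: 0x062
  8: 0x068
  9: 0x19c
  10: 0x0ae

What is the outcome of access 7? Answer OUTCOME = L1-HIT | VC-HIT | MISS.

0: 0x111 (blk 17, set 1) → MISS  vc=[]
1: 0x19e (blk 25, set 1) → MISS  vc=[17]
2: 0x19e (blk 25, set 1) → L1-HIT  vc=[17]
3: 0x19d (blk 25, set 1) → L1-HIT  vc=[17]
4: 0x66 (blk 6, set 2) → MISS  vc=[17]
5: 0x191 (blk 25, set 1) → L1-HIT  vc=[17]
6: 0x119 (blk 17, set 1) → VC-HIT  vc=[25]
7: 0x62 (blk 6, set 2) → L1-HIT  vc=[25]
8: 0x68 (blk 6, set 2) → L1-HIT  vc=[25]
9: 0x19c (blk 25, set 1) → VC-HIT  vc=[17]
10: 0xae (blk 10, set 2) → MISS  vc=[17, 6]

OUTCOME = L1-HIT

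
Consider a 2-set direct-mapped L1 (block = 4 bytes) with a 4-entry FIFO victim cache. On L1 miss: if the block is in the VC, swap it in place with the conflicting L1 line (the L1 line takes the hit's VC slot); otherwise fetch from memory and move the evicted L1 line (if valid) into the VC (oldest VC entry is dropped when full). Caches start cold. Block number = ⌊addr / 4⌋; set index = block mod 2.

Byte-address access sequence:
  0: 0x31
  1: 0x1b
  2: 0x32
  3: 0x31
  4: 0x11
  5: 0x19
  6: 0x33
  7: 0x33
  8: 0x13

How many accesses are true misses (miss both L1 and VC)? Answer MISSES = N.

MISSES = 3

0: 0x31 (blk 12, set 0) → MISS  vc=[]
1: 0x1b (blk 6, set 0) → MISS  vc=[12]
2: 0x32 (blk 12, set 0) → VC-HIT  vc=[6]
3: 0x31 (blk 12, set 0) → L1-HIT  vc=[6]
4: 0x11 (blk 4, set 0) → MISS  vc=[6, 12]
5: 0x19 (blk 6, set 0) → VC-HIT  vc=[4, 12]
6: 0x33 (blk 12, set 0) → VC-HIT  vc=[4, 6]
7: 0x33 (blk 12, set 0) → L1-HIT  vc=[4, 6]
8: 0x13 (blk 4, set 0) → VC-HIT  vc=[12, 6]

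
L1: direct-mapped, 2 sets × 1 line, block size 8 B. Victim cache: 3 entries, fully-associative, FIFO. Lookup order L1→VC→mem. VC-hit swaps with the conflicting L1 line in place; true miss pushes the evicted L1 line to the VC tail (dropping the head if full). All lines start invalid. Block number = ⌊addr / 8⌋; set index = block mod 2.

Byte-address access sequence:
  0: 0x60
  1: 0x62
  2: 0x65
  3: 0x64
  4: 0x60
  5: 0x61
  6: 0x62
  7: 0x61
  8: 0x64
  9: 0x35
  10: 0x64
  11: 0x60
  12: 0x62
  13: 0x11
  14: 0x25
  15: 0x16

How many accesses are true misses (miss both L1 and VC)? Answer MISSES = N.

  [0] addr=0x60 blk=12 s=0: MISS | VC []
  [1] addr=0x62 blk=12 s=0: L1-HIT | VC []
  [2] addr=0x65 blk=12 s=0: L1-HIT | VC []
  [3] addr=0x64 blk=12 s=0: L1-HIT | VC []
  [4] addr=0x60 blk=12 s=0: L1-HIT | VC []
  [5] addr=0x61 blk=12 s=0: L1-HIT | VC []
  [6] addr=0x62 blk=12 s=0: L1-HIT | VC []
  [7] addr=0x61 blk=12 s=0: L1-HIT | VC []
  [8] addr=0x64 blk=12 s=0: L1-HIT | VC []
  [9] addr=0x35 blk=6 s=0: MISS | VC [12]
  [10] addr=0x64 blk=12 s=0: VC-HIT | VC [6]
  [11] addr=0x60 blk=12 s=0: L1-HIT | VC [6]
  [12] addr=0x62 blk=12 s=0: L1-HIT | VC [6]
  [13] addr=0x11 blk=2 s=0: MISS | VC [6, 12]
  [14] addr=0x25 blk=4 s=0: MISS | VC [6, 12, 2]
  [15] addr=0x16 blk=2 s=0: VC-HIT | VC [6, 12, 4]

MISSES = 4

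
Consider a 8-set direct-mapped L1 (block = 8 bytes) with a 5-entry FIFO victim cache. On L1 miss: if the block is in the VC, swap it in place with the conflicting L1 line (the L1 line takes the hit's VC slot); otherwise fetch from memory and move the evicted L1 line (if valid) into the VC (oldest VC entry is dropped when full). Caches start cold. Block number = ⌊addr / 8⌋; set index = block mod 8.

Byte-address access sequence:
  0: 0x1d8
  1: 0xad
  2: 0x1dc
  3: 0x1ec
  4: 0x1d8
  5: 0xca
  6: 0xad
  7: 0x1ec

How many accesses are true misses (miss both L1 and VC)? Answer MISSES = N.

  [0] addr=0x1d8 blk=59 s=3: MISS | VC []
  [1] addr=0xad blk=21 s=5: MISS | VC []
  [2] addr=0x1dc blk=59 s=3: L1-HIT | VC []
  [3] addr=0x1ec blk=61 s=5: MISS | VC [21]
  [4] addr=0x1d8 blk=59 s=3: L1-HIT | VC [21]
  [5] addr=0xca blk=25 s=1: MISS | VC [21]
  [6] addr=0xad blk=21 s=5: VC-HIT | VC [61]
  [7] addr=0x1ec blk=61 s=5: VC-HIT | VC [21]

MISSES = 4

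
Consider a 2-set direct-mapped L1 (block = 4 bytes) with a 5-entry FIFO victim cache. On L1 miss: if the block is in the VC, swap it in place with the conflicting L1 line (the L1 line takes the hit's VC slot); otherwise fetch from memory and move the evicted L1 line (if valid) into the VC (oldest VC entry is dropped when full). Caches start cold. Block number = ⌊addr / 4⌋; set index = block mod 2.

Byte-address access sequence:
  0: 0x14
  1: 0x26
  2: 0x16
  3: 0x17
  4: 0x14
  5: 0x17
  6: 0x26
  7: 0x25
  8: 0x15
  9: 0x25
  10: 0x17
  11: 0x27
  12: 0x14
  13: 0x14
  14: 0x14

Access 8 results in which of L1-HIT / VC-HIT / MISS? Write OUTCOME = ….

OUTCOME = VC-HIT

#0 0x14→b5/s1 MISS; vc=[]
#1 0x26→b9/s1 MISS; vc=[5]
#2 0x16→b5/s1 VC-HIT; vc=[9]
#3 0x17→b5/s1 L1-HIT; vc=[9]
#4 0x14→b5/s1 L1-HIT; vc=[9]
#5 0x17→b5/s1 L1-HIT; vc=[9]
#6 0x26→b9/s1 VC-HIT; vc=[5]
#7 0x25→b9/s1 L1-HIT; vc=[5]
#8 0x15→b5/s1 VC-HIT; vc=[9]
#9 0x25→b9/s1 VC-HIT; vc=[5]
#10 0x17→b5/s1 VC-HIT; vc=[9]
#11 0x27→b9/s1 VC-HIT; vc=[5]
#12 0x14→b5/s1 VC-HIT; vc=[9]
#13 0x14→b5/s1 L1-HIT; vc=[9]
#14 0x14→b5/s1 L1-HIT; vc=[9]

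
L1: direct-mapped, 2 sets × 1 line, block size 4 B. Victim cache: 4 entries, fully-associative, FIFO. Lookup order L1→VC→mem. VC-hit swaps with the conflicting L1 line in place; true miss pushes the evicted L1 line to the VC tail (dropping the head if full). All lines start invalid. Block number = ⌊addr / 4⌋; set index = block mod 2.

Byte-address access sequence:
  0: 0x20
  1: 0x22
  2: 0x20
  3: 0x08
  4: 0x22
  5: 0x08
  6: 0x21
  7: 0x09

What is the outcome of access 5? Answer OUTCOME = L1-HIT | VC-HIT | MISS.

#0 0x20→b8/s0 MISS; vc=[]
#1 0x22→b8/s0 L1-HIT; vc=[]
#2 0x20→b8/s0 L1-HIT; vc=[]
#3 0x8→b2/s0 MISS; vc=[8]
#4 0x22→b8/s0 VC-HIT; vc=[2]
#5 0x8→b2/s0 VC-HIT; vc=[8]
#6 0x21→b8/s0 VC-HIT; vc=[2]
#7 0x9→b2/s0 VC-HIT; vc=[8]

OUTCOME = VC-HIT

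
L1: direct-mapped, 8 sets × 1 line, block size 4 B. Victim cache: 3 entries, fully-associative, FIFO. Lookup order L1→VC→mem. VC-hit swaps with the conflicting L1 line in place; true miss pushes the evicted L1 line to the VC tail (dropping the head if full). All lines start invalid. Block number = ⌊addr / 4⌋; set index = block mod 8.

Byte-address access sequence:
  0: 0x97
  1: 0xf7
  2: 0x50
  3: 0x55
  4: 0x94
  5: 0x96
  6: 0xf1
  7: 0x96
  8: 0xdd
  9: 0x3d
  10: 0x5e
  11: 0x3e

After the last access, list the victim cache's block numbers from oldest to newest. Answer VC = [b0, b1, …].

VC = [20, 55, 23]

  [0] addr=0x97 blk=37 s=5: MISS | VC []
  [1] addr=0xf7 blk=61 s=5: MISS | VC [37]
  [2] addr=0x50 blk=20 s=4: MISS | VC [37]
  [3] addr=0x55 blk=21 s=5: MISS | VC [37, 61]
  [4] addr=0x94 blk=37 s=5: VC-HIT | VC [21, 61]
  [5] addr=0x96 blk=37 s=5: L1-HIT | VC [21, 61]
  [6] addr=0xf1 blk=60 s=4: MISS | VC [21, 61, 20]
  [7] addr=0x96 blk=37 s=5: L1-HIT | VC [21, 61, 20]
  [8] addr=0xdd blk=55 s=7: MISS | VC [21, 61, 20]
  [9] addr=0x3d blk=15 s=7: MISS | VC [61, 20, 55]
  [10] addr=0x5e blk=23 s=7: MISS | VC [20, 55, 15]
  [11] addr=0x3e blk=15 s=7: VC-HIT | VC [20, 55, 23]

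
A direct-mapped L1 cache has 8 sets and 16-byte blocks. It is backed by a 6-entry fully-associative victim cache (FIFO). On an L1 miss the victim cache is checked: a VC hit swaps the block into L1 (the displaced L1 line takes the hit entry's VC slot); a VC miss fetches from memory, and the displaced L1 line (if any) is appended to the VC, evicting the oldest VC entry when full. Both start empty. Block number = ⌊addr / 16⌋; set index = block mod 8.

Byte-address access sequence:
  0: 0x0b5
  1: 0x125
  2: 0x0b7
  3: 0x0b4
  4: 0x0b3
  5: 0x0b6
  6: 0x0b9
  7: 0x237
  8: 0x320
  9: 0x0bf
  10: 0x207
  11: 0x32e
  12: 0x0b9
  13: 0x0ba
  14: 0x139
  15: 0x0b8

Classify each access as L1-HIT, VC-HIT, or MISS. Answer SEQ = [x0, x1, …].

  [0] addr=0xb5 blk=11 s=3: MISS | VC []
  [1] addr=0x125 blk=18 s=2: MISS | VC []
  [2] addr=0xb7 blk=11 s=3: L1-HIT | VC []
  [3] addr=0xb4 blk=11 s=3: L1-HIT | VC []
  [4] addr=0xb3 blk=11 s=3: L1-HIT | VC []
  [5] addr=0xb6 blk=11 s=3: L1-HIT | VC []
  [6] addr=0xb9 blk=11 s=3: L1-HIT | VC []
  [7] addr=0x237 blk=35 s=3: MISS | VC [11]
  [8] addr=0x320 blk=50 s=2: MISS | VC [11, 18]
  [9] addr=0xbf blk=11 s=3: VC-HIT | VC [35, 18]
  [10] addr=0x207 blk=32 s=0: MISS | VC [35, 18]
  [11] addr=0x32e blk=50 s=2: L1-HIT | VC [35, 18]
  [12] addr=0xb9 blk=11 s=3: L1-HIT | VC [35, 18]
  [13] addr=0xba blk=11 s=3: L1-HIT | VC [35, 18]
  [14] addr=0x139 blk=19 s=3: MISS | VC [35, 18, 11]
  [15] addr=0xb8 blk=11 s=3: VC-HIT | VC [35, 18, 19]

SEQ = [MISS, MISS, L1-HIT, L1-HIT, L1-HIT, L1-HIT, L1-HIT, MISS, MISS, VC-HIT, MISS, L1-HIT, L1-HIT, L1-HIT, MISS, VC-HIT]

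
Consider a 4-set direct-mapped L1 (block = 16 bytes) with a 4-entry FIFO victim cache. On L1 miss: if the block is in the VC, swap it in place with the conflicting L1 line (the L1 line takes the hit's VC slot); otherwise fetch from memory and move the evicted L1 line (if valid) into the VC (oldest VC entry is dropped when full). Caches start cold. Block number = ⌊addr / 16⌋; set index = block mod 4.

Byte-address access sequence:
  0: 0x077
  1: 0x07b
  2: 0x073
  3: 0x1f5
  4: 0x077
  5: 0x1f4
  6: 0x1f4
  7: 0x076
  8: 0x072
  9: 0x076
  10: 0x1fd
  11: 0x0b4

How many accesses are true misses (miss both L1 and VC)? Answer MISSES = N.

#0 0x77→b7/s3 MISS; vc=[]
#1 0x7b→b7/s3 L1-HIT; vc=[]
#2 0x73→b7/s3 L1-HIT; vc=[]
#3 0x1f5→b31/s3 MISS; vc=[7]
#4 0x77→b7/s3 VC-HIT; vc=[31]
#5 0x1f4→b31/s3 VC-HIT; vc=[7]
#6 0x1f4→b31/s3 L1-HIT; vc=[7]
#7 0x76→b7/s3 VC-HIT; vc=[31]
#8 0x72→b7/s3 L1-HIT; vc=[31]
#9 0x76→b7/s3 L1-HIT; vc=[31]
#10 0x1fd→b31/s3 VC-HIT; vc=[7]
#11 0xb4→b11/s3 MISS; vc=[7,31]

MISSES = 3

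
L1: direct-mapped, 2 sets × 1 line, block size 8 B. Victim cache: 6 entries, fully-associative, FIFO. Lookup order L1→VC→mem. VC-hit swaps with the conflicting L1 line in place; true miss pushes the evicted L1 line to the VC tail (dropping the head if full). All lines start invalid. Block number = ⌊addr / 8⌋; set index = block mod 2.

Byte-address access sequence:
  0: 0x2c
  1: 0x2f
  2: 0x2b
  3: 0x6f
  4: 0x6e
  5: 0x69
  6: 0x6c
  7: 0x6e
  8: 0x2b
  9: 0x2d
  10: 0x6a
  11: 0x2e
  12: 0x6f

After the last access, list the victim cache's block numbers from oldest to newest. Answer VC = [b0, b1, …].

VC = [5]

#0 0x2c→b5/s1 MISS; vc=[]
#1 0x2f→b5/s1 L1-HIT; vc=[]
#2 0x2b→b5/s1 L1-HIT; vc=[]
#3 0x6f→b13/s1 MISS; vc=[5]
#4 0x6e→b13/s1 L1-HIT; vc=[5]
#5 0x69→b13/s1 L1-HIT; vc=[5]
#6 0x6c→b13/s1 L1-HIT; vc=[5]
#7 0x6e→b13/s1 L1-HIT; vc=[5]
#8 0x2b→b5/s1 VC-HIT; vc=[13]
#9 0x2d→b5/s1 L1-HIT; vc=[13]
#10 0x6a→b13/s1 VC-HIT; vc=[5]
#11 0x2e→b5/s1 VC-HIT; vc=[13]
#12 0x6f→b13/s1 VC-HIT; vc=[5]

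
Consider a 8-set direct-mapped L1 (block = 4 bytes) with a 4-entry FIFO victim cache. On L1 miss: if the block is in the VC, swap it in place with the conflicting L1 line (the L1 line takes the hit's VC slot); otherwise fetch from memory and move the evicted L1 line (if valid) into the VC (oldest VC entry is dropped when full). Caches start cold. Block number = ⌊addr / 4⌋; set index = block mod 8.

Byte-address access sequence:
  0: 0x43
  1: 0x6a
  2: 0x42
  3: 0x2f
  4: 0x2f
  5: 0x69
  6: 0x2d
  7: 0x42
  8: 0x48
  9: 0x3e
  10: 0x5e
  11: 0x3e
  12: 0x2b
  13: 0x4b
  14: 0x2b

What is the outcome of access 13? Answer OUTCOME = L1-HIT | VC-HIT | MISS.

OUTCOME = VC-HIT

#0 0x43→b16/s0 MISS; vc=[]
#1 0x6a→b26/s2 MISS; vc=[]
#2 0x42→b16/s0 L1-HIT; vc=[]
#3 0x2f→b11/s3 MISS; vc=[]
#4 0x2f→b11/s3 L1-HIT; vc=[]
#5 0x69→b26/s2 L1-HIT; vc=[]
#6 0x2d→b11/s3 L1-HIT; vc=[]
#7 0x42→b16/s0 L1-HIT; vc=[]
#8 0x48→b18/s2 MISS; vc=[26]
#9 0x3e→b15/s7 MISS; vc=[26]
#10 0x5e→b23/s7 MISS; vc=[26,15]
#11 0x3e→b15/s7 VC-HIT; vc=[26,23]
#12 0x2b→b10/s2 MISS; vc=[26,23,18]
#13 0x4b→b18/s2 VC-HIT; vc=[26,23,10]
#14 0x2b→b10/s2 VC-HIT; vc=[26,23,18]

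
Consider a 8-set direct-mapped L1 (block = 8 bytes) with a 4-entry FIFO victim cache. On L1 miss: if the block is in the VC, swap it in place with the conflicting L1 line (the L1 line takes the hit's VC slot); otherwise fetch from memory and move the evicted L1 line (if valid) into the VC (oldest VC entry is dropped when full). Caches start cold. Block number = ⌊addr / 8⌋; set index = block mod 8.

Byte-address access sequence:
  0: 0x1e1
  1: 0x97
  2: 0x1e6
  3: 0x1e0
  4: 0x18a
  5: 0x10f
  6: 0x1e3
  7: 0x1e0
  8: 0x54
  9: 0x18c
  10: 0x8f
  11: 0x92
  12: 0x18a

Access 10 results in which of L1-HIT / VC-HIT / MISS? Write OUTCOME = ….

OUTCOME = MISS

  [0] addr=0x1e1 blk=60 s=4: MISS | VC []
  [1] addr=0x97 blk=18 s=2: MISS | VC []
  [2] addr=0x1e6 blk=60 s=4: L1-HIT | VC []
  [3] addr=0x1e0 blk=60 s=4: L1-HIT | VC []
  [4] addr=0x18a blk=49 s=1: MISS | VC []
  [5] addr=0x10f blk=33 s=1: MISS | VC [49]
  [6] addr=0x1e3 blk=60 s=4: L1-HIT | VC [49]
  [7] addr=0x1e0 blk=60 s=4: L1-HIT | VC [49]
  [8] addr=0x54 blk=10 s=2: MISS | VC [49, 18]
  [9] addr=0x18c blk=49 s=1: VC-HIT | VC [33, 18]
  [10] addr=0x8f blk=17 s=1: MISS | VC [33, 18, 49]
  [11] addr=0x92 blk=18 s=2: VC-HIT | VC [33, 10, 49]
  [12] addr=0x18a blk=49 s=1: VC-HIT | VC [33, 10, 17]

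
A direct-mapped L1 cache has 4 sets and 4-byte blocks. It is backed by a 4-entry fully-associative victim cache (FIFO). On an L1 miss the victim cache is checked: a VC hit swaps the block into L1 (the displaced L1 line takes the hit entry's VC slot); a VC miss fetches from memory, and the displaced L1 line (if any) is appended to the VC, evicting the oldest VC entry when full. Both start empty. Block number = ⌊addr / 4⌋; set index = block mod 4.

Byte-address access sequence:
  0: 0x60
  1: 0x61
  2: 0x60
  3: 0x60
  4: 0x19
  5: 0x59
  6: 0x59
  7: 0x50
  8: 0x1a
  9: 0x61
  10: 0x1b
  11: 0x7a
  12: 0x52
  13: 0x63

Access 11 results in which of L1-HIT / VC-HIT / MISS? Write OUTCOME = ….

OUTCOME = MISS

#0 0x60→b24/s0 MISS; vc=[]
#1 0x61→b24/s0 L1-HIT; vc=[]
#2 0x60→b24/s0 L1-HIT; vc=[]
#3 0x60→b24/s0 L1-HIT; vc=[]
#4 0x19→b6/s2 MISS; vc=[]
#5 0x59→b22/s2 MISS; vc=[6]
#6 0x59→b22/s2 L1-HIT; vc=[6]
#7 0x50→b20/s0 MISS; vc=[6,24]
#8 0x1a→b6/s2 VC-HIT; vc=[22,24]
#9 0x61→b24/s0 VC-HIT; vc=[22,20]
#10 0x1b→b6/s2 L1-HIT; vc=[22,20]
#11 0x7a→b30/s2 MISS; vc=[22,20,6]
#12 0x52→b20/s0 VC-HIT; vc=[22,24,6]
#13 0x63→b24/s0 VC-HIT; vc=[22,20,6]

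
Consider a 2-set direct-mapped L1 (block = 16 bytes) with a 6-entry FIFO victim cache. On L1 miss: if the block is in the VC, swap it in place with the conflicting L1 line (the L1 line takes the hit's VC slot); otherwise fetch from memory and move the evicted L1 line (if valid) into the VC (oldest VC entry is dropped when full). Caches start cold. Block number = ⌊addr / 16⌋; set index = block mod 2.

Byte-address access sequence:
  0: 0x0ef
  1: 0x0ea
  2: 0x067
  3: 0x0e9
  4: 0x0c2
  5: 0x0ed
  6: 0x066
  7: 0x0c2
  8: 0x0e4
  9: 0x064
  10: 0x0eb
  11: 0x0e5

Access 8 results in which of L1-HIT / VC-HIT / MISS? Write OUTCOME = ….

OUTCOME = VC-HIT

#0 0xef→b14/s0 MISS; vc=[]
#1 0xea→b14/s0 L1-HIT; vc=[]
#2 0x67→b6/s0 MISS; vc=[14]
#3 0xe9→b14/s0 VC-HIT; vc=[6]
#4 0xc2→b12/s0 MISS; vc=[6,14]
#5 0xed→b14/s0 VC-HIT; vc=[6,12]
#6 0x66→b6/s0 VC-HIT; vc=[14,12]
#7 0xc2→b12/s0 VC-HIT; vc=[14,6]
#8 0xe4→b14/s0 VC-HIT; vc=[12,6]
#9 0x64→b6/s0 VC-HIT; vc=[12,14]
#10 0xeb→b14/s0 VC-HIT; vc=[12,6]
#11 0xe5→b14/s0 L1-HIT; vc=[12,6]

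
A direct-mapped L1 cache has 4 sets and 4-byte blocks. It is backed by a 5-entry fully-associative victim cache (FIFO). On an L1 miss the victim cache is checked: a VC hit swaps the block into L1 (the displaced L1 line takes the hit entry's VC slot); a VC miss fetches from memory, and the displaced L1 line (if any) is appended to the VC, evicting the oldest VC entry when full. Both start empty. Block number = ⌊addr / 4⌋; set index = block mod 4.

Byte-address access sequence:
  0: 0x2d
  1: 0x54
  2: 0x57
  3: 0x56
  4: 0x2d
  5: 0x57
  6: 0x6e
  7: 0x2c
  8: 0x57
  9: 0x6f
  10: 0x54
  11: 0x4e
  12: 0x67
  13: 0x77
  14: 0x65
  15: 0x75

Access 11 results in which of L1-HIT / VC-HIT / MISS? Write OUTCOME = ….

#0 0x2d→b11/s3 MISS; vc=[]
#1 0x54→b21/s1 MISS; vc=[]
#2 0x57→b21/s1 L1-HIT; vc=[]
#3 0x56→b21/s1 L1-HIT; vc=[]
#4 0x2d→b11/s3 L1-HIT; vc=[]
#5 0x57→b21/s1 L1-HIT; vc=[]
#6 0x6e→b27/s3 MISS; vc=[11]
#7 0x2c→b11/s3 VC-HIT; vc=[27]
#8 0x57→b21/s1 L1-HIT; vc=[27]
#9 0x6f→b27/s3 VC-HIT; vc=[11]
#10 0x54→b21/s1 L1-HIT; vc=[11]
#11 0x4e→b19/s3 MISS; vc=[11,27]
#12 0x67→b25/s1 MISS; vc=[11,27,21]
#13 0x77→b29/s1 MISS; vc=[11,27,21,25]
#14 0x65→b25/s1 VC-HIT; vc=[11,27,21,29]
#15 0x75→b29/s1 VC-HIT; vc=[11,27,21,25]

OUTCOME = MISS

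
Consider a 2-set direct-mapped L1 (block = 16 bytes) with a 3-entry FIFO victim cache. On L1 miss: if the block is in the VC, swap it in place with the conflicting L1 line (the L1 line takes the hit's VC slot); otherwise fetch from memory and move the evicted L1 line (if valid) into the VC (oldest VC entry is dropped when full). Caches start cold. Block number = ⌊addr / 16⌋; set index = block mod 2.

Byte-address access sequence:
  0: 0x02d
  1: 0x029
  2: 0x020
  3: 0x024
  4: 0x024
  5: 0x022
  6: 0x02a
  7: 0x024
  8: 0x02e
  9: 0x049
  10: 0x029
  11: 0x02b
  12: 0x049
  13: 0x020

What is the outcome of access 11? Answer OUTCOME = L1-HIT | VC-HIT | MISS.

  [0] addr=0x2d blk=2 s=0: MISS | VC []
  [1] addr=0x29 blk=2 s=0: L1-HIT | VC []
  [2] addr=0x20 blk=2 s=0: L1-HIT | VC []
  [3] addr=0x24 blk=2 s=0: L1-HIT | VC []
  [4] addr=0x24 blk=2 s=0: L1-HIT | VC []
  [5] addr=0x22 blk=2 s=0: L1-HIT | VC []
  [6] addr=0x2a blk=2 s=0: L1-HIT | VC []
  [7] addr=0x24 blk=2 s=0: L1-HIT | VC []
  [8] addr=0x2e blk=2 s=0: L1-HIT | VC []
  [9] addr=0x49 blk=4 s=0: MISS | VC [2]
  [10] addr=0x29 blk=2 s=0: VC-HIT | VC [4]
  [11] addr=0x2b blk=2 s=0: L1-HIT | VC [4]
  [12] addr=0x49 blk=4 s=0: VC-HIT | VC [2]
  [13] addr=0x20 blk=2 s=0: VC-HIT | VC [4]

OUTCOME = L1-HIT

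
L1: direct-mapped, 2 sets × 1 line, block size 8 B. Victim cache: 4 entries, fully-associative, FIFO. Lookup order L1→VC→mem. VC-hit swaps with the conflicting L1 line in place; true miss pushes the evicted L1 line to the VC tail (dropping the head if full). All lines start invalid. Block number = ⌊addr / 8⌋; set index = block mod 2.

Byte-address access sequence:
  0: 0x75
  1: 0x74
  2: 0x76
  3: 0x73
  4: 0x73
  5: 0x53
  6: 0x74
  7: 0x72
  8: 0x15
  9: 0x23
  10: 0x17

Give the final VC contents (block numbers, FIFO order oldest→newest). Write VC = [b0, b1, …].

0: 0x75 (blk 14, set 0) → MISS  vc=[]
1: 0x74 (blk 14, set 0) → L1-HIT  vc=[]
2: 0x76 (blk 14, set 0) → L1-HIT  vc=[]
3: 0x73 (blk 14, set 0) → L1-HIT  vc=[]
4: 0x73 (blk 14, set 0) → L1-HIT  vc=[]
5: 0x53 (blk 10, set 0) → MISS  vc=[14]
6: 0x74 (blk 14, set 0) → VC-HIT  vc=[10]
7: 0x72 (blk 14, set 0) → L1-HIT  vc=[10]
8: 0x15 (blk 2, set 0) → MISS  vc=[10, 14]
9: 0x23 (blk 4, set 0) → MISS  vc=[10, 14, 2]
10: 0x17 (blk 2, set 0) → VC-HIT  vc=[10, 14, 4]

VC = [10, 14, 4]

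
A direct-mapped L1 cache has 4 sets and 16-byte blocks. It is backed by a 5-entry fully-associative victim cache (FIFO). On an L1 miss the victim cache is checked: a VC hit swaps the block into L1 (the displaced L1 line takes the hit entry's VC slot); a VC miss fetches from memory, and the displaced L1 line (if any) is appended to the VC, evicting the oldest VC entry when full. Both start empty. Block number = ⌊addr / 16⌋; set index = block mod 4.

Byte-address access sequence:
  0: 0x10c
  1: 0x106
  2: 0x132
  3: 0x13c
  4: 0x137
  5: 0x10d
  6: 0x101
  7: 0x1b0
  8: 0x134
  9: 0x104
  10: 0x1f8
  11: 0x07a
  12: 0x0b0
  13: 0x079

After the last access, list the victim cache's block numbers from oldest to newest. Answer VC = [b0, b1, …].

#0 0x10c→b16/s0 MISS; vc=[]
#1 0x106→b16/s0 L1-HIT; vc=[]
#2 0x132→b19/s3 MISS; vc=[]
#3 0x13c→b19/s3 L1-HIT; vc=[]
#4 0x137→b19/s3 L1-HIT; vc=[]
#5 0x10d→b16/s0 L1-HIT; vc=[]
#6 0x101→b16/s0 L1-HIT; vc=[]
#7 0x1b0→b27/s3 MISS; vc=[19]
#8 0x134→b19/s3 VC-HIT; vc=[27]
#9 0x104→b16/s0 L1-HIT; vc=[27]
#10 0x1f8→b31/s3 MISS; vc=[27,19]
#11 0x7a→b7/s3 MISS; vc=[27,19,31]
#12 0xb0→b11/s3 MISS; vc=[27,19,31,7]
#13 0x79→b7/s3 VC-HIT; vc=[27,19,31,11]

VC = [27, 19, 31, 11]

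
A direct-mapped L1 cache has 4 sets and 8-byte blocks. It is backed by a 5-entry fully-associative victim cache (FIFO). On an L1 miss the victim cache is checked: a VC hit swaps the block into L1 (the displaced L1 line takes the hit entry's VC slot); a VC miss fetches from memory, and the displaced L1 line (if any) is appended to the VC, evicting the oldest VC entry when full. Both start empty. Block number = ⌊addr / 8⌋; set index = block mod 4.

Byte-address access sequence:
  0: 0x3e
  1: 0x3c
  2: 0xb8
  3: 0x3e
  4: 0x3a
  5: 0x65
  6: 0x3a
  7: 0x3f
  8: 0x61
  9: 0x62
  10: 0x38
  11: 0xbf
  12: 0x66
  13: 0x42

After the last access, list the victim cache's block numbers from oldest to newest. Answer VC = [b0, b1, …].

0: 0x3e (blk 7, set 3) → MISS  vc=[]
1: 0x3c (blk 7, set 3) → L1-HIT  vc=[]
2: 0xb8 (blk 23, set 3) → MISS  vc=[7]
3: 0x3e (blk 7, set 3) → VC-HIT  vc=[23]
4: 0x3a (blk 7, set 3) → L1-HIT  vc=[23]
5: 0x65 (blk 12, set 0) → MISS  vc=[23]
6: 0x3a (blk 7, set 3) → L1-HIT  vc=[23]
7: 0x3f (blk 7, set 3) → L1-HIT  vc=[23]
8: 0x61 (blk 12, set 0) → L1-HIT  vc=[23]
9: 0x62 (blk 12, set 0) → L1-HIT  vc=[23]
10: 0x38 (blk 7, set 3) → L1-HIT  vc=[23]
11: 0xbf (blk 23, set 3) → VC-HIT  vc=[7]
12: 0x66 (blk 12, set 0) → L1-HIT  vc=[7]
13: 0x42 (blk 8, set 0) → MISS  vc=[7, 12]

VC = [7, 12]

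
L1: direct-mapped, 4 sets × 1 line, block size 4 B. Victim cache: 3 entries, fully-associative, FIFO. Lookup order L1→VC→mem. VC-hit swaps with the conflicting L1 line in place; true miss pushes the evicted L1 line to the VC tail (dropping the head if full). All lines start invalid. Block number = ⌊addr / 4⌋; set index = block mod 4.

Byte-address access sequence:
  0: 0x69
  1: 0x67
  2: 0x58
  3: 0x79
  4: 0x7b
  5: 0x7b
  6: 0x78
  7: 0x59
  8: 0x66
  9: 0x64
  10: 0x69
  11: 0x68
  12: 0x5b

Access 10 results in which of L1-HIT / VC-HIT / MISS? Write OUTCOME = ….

OUTCOME = VC-HIT

#0 0x69→b26/s2 MISS; vc=[]
#1 0x67→b25/s1 MISS; vc=[]
#2 0x58→b22/s2 MISS; vc=[26]
#3 0x79→b30/s2 MISS; vc=[26,22]
#4 0x7b→b30/s2 L1-HIT; vc=[26,22]
#5 0x7b→b30/s2 L1-HIT; vc=[26,22]
#6 0x78→b30/s2 L1-HIT; vc=[26,22]
#7 0x59→b22/s2 VC-HIT; vc=[26,30]
#8 0x66→b25/s1 L1-HIT; vc=[26,30]
#9 0x64→b25/s1 L1-HIT; vc=[26,30]
#10 0x69→b26/s2 VC-HIT; vc=[22,30]
#11 0x68→b26/s2 L1-HIT; vc=[22,30]
#12 0x5b→b22/s2 VC-HIT; vc=[26,30]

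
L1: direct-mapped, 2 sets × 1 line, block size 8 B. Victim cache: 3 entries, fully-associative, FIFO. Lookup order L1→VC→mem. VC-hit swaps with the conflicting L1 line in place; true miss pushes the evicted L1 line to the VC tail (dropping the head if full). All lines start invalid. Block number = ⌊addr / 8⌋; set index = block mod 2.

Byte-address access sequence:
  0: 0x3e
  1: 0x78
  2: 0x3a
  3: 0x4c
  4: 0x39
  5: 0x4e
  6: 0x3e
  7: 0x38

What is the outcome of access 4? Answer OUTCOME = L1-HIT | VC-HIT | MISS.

#0 0x3e→b7/s1 MISS; vc=[]
#1 0x78→b15/s1 MISS; vc=[7]
#2 0x3a→b7/s1 VC-HIT; vc=[15]
#3 0x4c→b9/s1 MISS; vc=[15,7]
#4 0x39→b7/s1 VC-HIT; vc=[15,9]
#5 0x4e→b9/s1 VC-HIT; vc=[15,7]
#6 0x3e→b7/s1 VC-HIT; vc=[15,9]
#7 0x38→b7/s1 L1-HIT; vc=[15,9]

OUTCOME = VC-HIT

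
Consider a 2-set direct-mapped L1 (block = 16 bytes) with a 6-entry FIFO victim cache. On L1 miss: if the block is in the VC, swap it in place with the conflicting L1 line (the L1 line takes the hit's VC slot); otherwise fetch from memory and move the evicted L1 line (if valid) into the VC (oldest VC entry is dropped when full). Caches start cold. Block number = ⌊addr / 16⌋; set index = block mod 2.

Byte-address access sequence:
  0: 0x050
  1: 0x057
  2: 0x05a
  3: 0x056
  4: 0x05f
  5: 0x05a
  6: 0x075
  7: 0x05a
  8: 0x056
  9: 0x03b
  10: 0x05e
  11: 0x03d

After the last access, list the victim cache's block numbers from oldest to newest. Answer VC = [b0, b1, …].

#0 0x50→b5/s1 MISS; vc=[]
#1 0x57→b5/s1 L1-HIT; vc=[]
#2 0x5a→b5/s1 L1-HIT; vc=[]
#3 0x56→b5/s1 L1-HIT; vc=[]
#4 0x5f→b5/s1 L1-HIT; vc=[]
#5 0x5a→b5/s1 L1-HIT; vc=[]
#6 0x75→b7/s1 MISS; vc=[5]
#7 0x5a→b5/s1 VC-HIT; vc=[7]
#8 0x56→b5/s1 L1-HIT; vc=[7]
#9 0x3b→b3/s1 MISS; vc=[7,5]
#10 0x5e→b5/s1 VC-HIT; vc=[7,3]
#11 0x3d→b3/s1 VC-HIT; vc=[7,5]

VC = [7, 5]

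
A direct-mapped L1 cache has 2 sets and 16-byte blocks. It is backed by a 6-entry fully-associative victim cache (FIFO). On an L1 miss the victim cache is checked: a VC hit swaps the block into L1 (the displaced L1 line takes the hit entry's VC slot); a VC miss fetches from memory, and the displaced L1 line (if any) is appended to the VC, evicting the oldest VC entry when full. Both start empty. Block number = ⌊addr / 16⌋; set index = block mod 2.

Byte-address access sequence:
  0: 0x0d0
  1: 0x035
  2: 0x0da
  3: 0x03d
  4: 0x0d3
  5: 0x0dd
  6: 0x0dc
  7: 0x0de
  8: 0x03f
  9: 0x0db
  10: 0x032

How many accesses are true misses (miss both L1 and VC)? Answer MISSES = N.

  [0] addr=0xd0 blk=13 s=1: MISS | VC []
  [1] addr=0x35 blk=3 s=1: MISS | VC [13]
  [2] addr=0xda blk=13 s=1: VC-HIT | VC [3]
  [3] addr=0x3d blk=3 s=1: VC-HIT | VC [13]
  [4] addr=0xd3 blk=13 s=1: VC-HIT | VC [3]
  [5] addr=0xdd blk=13 s=1: L1-HIT | VC [3]
  [6] addr=0xdc blk=13 s=1: L1-HIT | VC [3]
  [7] addr=0xde blk=13 s=1: L1-HIT | VC [3]
  [8] addr=0x3f blk=3 s=1: VC-HIT | VC [13]
  [9] addr=0xdb blk=13 s=1: VC-HIT | VC [3]
  [10] addr=0x32 blk=3 s=1: VC-HIT | VC [13]

MISSES = 2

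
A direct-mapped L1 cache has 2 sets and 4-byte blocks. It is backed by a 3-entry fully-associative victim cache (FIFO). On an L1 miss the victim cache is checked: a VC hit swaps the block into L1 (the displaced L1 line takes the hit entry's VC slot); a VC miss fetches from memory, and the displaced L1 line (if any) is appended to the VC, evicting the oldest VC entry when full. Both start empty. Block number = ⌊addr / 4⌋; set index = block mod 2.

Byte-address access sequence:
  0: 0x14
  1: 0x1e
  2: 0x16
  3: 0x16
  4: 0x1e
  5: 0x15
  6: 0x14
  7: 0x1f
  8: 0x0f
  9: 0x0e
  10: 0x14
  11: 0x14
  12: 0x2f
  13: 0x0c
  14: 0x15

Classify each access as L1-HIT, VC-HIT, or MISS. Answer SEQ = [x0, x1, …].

SEQ = [MISS, MISS, VC-HIT, L1-HIT, VC-HIT, VC-HIT, L1-HIT, VC-HIT, MISS, L1-HIT, VC-HIT, L1-HIT, MISS, VC-HIT, VC-HIT]

0: 0x14 (blk 5, set 1) → MISS  vc=[]
1: 0x1e (blk 7, set 1) → MISS  vc=[5]
2: 0x16 (blk 5, set 1) → VC-HIT  vc=[7]
3: 0x16 (blk 5, set 1) → L1-HIT  vc=[7]
4: 0x1e (blk 7, set 1) → VC-HIT  vc=[5]
5: 0x15 (blk 5, set 1) → VC-HIT  vc=[7]
6: 0x14 (blk 5, set 1) → L1-HIT  vc=[7]
7: 0x1f (blk 7, set 1) → VC-HIT  vc=[5]
8: 0xf (blk 3, set 1) → MISS  vc=[5, 7]
9: 0xe (blk 3, set 1) → L1-HIT  vc=[5, 7]
10: 0x14 (blk 5, set 1) → VC-HIT  vc=[3, 7]
11: 0x14 (blk 5, set 1) → L1-HIT  vc=[3, 7]
12: 0x2f (blk 11, set 1) → MISS  vc=[3, 7, 5]
13: 0xc (blk 3, set 1) → VC-HIT  vc=[11, 7, 5]
14: 0x15 (blk 5, set 1) → VC-HIT  vc=[11, 7, 3]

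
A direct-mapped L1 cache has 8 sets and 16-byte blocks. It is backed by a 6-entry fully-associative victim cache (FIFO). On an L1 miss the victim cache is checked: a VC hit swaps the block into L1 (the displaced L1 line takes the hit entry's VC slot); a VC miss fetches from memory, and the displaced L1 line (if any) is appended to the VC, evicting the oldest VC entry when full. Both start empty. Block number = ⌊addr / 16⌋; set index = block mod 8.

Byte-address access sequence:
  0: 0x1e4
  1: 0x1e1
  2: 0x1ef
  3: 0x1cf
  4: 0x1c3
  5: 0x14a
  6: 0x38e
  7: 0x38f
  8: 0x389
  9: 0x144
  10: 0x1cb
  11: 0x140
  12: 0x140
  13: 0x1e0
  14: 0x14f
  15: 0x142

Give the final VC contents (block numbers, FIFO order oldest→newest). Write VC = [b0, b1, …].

0: 0x1e4 (blk 30, set 6) → MISS  vc=[]
1: 0x1e1 (blk 30, set 6) → L1-HIT  vc=[]
2: 0x1ef (blk 30, set 6) → L1-HIT  vc=[]
3: 0x1cf (blk 28, set 4) → MISS  vc=[]
4: 0x1c3 (blk 28, set 4) → L1-HIT  vc=[]
5: 0x14a (blk 20, set 4) → MISS  vc=[28]
6: 0x38e (blk 56, set 0) → MISS  vc=[28]
7: 0x38f (blk 56, set 0) → L1-HIT  vc=[28]
8: 0x389 (blk 56, set 0) → L1-HIT  vc=[28]
9: 0x144 (blk 20, set 4) → L1-HIT  vc=[28]
10: 0x1cb (blk 28, set 4) → VC-HIT  vc=[20]
11: 0x140 (blk 20, set 4) → VC-HIT  vc=[28]
12: 0x140 (blk 20, set 4) → L1-HIT  vc=[28]
13: 0x1e0 (blk 30, set 6) → L1-HIT  vc=[28]
14: 0x14f (blk 20, set 4) → L1-HIT  vc=[28]
15: 0x142 (blk 20, set 4) → L1-HIT  vc=[28]

VC = [28]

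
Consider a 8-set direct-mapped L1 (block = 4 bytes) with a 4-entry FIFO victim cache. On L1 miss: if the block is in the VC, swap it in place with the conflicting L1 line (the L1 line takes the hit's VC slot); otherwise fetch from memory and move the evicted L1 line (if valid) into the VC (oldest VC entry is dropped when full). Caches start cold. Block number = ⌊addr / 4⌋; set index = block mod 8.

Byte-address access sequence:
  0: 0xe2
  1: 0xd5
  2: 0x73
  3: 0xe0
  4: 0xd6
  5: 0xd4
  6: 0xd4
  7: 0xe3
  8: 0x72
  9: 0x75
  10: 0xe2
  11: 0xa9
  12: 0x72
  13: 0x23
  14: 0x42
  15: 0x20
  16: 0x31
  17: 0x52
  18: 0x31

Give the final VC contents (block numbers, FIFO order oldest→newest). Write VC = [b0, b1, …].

VC = [56, 16, 28, 20]

#0 0xe2→b56/s0 MISS; vc=[]
#1 0xd5→b53/s5 MISS; vc=[]
#2 0x73→b28/s4 MISS; vc=[]
#3 0xe0→b56/s0 L1-HIT; vc=[]
#4 0xd6→b53/s5 L1-HIT; vc=[]
#5 0xd4→b53/s5 L1-HIT; vc=[]
#6 0xd4→b53/s5 L1-HIT; vc=[]
#7 0xe3→b56/s0 L1-HIT; vc=[]
#8 0x72→b28/s4 L1-HIT; vc=[]
#9 0x75→b29/s5 MISS; vc=[53]
#10 0xe2→b56/s0 L1-HIT; vc=[53]
#11 0xa9→b42/s2 MISS; vc=[53]
#12 0x72→b28/s4 L1-HIT; vc=[53]
#13 0x23→b8/s0 MISS; vc=[53,56]
#14 0x42→b16/s0 MISS; vc=[53,56,8]
#15 0x20→b8/s0 VC-HIT; vc=[53,56,16]
#16 0x31→b12/s4 MISS; vc=[53,56,16,28]
#17 0x52→b20/s4 MISS; vc=[56,16,28,12]
#18 0x31→b12/s4 VC-HIT; vc=[56,16,28,20]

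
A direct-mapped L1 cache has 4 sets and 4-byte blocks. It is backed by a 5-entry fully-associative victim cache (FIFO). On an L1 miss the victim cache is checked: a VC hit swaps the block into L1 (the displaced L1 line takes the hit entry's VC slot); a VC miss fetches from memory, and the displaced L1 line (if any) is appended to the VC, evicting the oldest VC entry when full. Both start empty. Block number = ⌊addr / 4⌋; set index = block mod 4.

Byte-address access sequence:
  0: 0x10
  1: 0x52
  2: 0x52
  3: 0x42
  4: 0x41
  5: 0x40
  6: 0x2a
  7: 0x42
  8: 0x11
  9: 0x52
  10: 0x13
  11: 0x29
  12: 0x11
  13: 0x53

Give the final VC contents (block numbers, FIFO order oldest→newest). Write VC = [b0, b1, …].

VC = [16, 4]

  [0] addr=0x10 blk=4 s=0: MISS | VC []
  [1] addr=0x52 blk=20 s=0: MISS | VC [4]
  [2] addr=0x52 blk=20 s=0: L1-HIT | VC [4]
  [3] addr=0x42 blk=16 s=0: MISS | VC [4, 20]
  [4] addr=0x41 blk=16 s=0: L1-HIT | VC [4, 20]
  [5] addr=0x40 blk=16 s=0: L1-HIT | VC [4, 20]
  [6] addr=0x2a blk=10 s=2: MISS | VC [4, 20]
  [7] addr=0x42 blk=16 s=0: L1-HIT | VC [4, 20]
  [8] addr=0x11 blk=4 s=0: VC-HIT | VC [16, 20]
  [9] addr=0x52 blk=20 s=0: VC-HIT | VC [16, 4]
  [10] addr=0x13 blk=4 s=0: VC-HIT | VC [16, 20]
  [11] addr=0x29 blk=10 s=2: L1-HIT | VC [16, 20]
  [12] addr=0x11 blk=4 s=0: L1-HIT | VC [16, 20]
  [13] addr=0x53 blk=20 s=0: VC-HIT | VC [16, 4]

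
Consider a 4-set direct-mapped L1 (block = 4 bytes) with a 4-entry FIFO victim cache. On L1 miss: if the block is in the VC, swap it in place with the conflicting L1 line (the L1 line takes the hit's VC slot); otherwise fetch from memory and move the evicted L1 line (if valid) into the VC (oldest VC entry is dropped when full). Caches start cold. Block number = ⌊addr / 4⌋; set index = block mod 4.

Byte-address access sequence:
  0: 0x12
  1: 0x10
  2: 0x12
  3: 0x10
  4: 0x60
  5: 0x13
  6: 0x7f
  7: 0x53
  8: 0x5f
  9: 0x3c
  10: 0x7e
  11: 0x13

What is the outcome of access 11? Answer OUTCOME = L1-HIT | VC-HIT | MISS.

0: 0x12 (blk 4, set 0) → MISS  vc=[]
1: 0x10 (blk 4, set 0) → L1-HIT  vc=[]
2: 0x12 (blk 4, set 0) → L1-HIT  vc=[]
3: 0x10 (blk 4, set 0) → L1-HIT  vc=[]
4: 0x60 (blk 24, set 0) → MISS  vc=[4]
5: 0x13 (blk 4, set 0) → VC-HIT  vc=[24]
6: 0x7f (blk 31, set 3) → MISS  vc=[24]
7: 0x53 (blk 20, set 0) → MISS  vc=[24, 4]
8: 0x5f (blk 23, set 3) → MISS  vc=[24, 4, 31]
9: 0x3c (blk 15, set 3) → MISS  vc=[24, 4, 31, 23]
10: 0x7e (blk 31, set 3) → VC-HIT  vc=[24, 4, 15, 23]
11: 0x13 (blk 4, set 0) → VC-HIT  vc=[24, 20, 15, 23]

OUTCOME = VC-HIT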